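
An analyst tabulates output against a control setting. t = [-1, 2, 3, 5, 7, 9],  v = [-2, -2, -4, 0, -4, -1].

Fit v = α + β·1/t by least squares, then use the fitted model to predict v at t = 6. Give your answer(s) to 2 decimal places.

AᵀA·[α, β]ᵀ = Aᵀv reads: 6·α + (181/630)·β = -13;  (181/630)·α + (569101/396900)·β = -64/63.
Δ = 6·(569101/396900) − (181/630)² = 676369/79380.
α = ((-13)·(569101/396900) − (181/630)·(-64/63))/(676369/79380) = -7282473/3381845; β = (6·(-64/63) − (181/630)·(-13))/(676369/79380) = -187362/676369.
At t = 6: v̂ = (-7282473/3381845)·(1) + (-187362/676369)·(1/6) = -7438608/3381845.

v̂ = -2.20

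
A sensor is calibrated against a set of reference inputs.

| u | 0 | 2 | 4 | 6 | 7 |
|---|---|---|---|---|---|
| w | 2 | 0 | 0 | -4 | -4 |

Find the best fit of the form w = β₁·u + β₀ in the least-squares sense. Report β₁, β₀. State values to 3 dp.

β₁ = -0.890, β₀ = 2.183

Normal-equation sums: Σu·u = 105, Σu = 19, Σ1 = 5.
For Aᵀw: Σu·w = -52, Σw = -6.
So AᵀA·[β₁, β₀]ᵀ = Aᵀw: [[105, 19]; [19, 5]]·[β₁, β₀]ᵀ = [-52, -6]ᵀ.
det = 105·5 − 19² = 164.
β₁ = ((-52)·5 − 19·(-6))/164 = -73/82; β₀ = (105·(-6) − 19·(-52))/164 = 179/82.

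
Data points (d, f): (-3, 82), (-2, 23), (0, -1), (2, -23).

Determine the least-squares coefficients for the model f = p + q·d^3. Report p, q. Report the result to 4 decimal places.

p = -0.1100, q = -3.0163

XᵀX·[p, q]ᵀ = Xᵀf reads: 4·p + (-27)·q = 81;  (-27)·p + 857·q = -2582.
(Σ1 = 4, Σd^3 = -27, Σd^3·d^3 = 857, Σf = 81, Σd^3·f = -2582.)
Determinant 4·857 − (-27)² = 2699.
p = (81·857 − (-27)·(-2582))/2699 = -297/2699; q = (4·(-2582) − (-27)·81)/2699 = -8141/2699.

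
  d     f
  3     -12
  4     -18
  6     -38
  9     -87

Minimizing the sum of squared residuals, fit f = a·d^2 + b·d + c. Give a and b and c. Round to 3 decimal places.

Compute the Gram sums: Σd^2·d^2 = 8194, Σd^2·d = 1036, Σd^2 = 142, Σd·d = 142, Σd = 22, Σ1 = 4.
Moment sums: Σd^2·f = -8811, Σd·f = -1119, Σf = -155.
Inverting the 3×3 Gram matrix, [a, b, c]ᵀ = [-169/132, 377/132, -1189/132]ᵀ.

a = -1.280, b = 2.856, c = -9.008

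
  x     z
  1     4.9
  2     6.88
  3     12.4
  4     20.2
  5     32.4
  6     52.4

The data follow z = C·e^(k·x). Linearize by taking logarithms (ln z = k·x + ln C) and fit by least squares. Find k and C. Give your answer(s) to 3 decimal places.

Linearized form: ln z = k·x + ln C. From the 6 transformed points,
Over the data: Σx = 21.0000, Σ(x)² = 91.0000, Σln z = 16.4783, Σx·ln z = 66.1665.
Normal system: [[91.0000, 21.0000]; [21.0000, 6]]·[k, ln C]ᵀ = [66.1665, 16.4783]ᵀ.
Slope k = (n·Σx·ln z − Σx·Σln z)/(n·Σ(x)² − (Σx)²) = (6·66.1665 − 21.0000·16.4783)/105.0000 = 0.48528; ln C = (Σln z − k·Σx)/n = 1.04789, so C = exp(1.04789) = 2.85162.

k = 0.485, C = 2.852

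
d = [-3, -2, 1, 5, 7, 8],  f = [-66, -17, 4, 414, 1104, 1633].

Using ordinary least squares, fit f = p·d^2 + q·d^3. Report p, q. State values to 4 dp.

MᵀM·[p, q]ᵀ = Mᵀf reads: 7220·p + 52426·q = 168300;  52426·p + 396212·q = 1268440.
Δ = 7220·396212 − 52426² = 112165164.
p = (168300·396212 − 52426·1268440)/112165164 = 45811040/28041291; q = (7220·1268440 − 52426·168300)/112165164 = 83710250/28041291.

p = 1.6337, q = 2.9852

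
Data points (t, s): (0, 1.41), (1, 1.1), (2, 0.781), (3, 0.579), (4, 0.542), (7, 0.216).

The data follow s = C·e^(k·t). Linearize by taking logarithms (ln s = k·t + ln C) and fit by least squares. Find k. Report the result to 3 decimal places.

k = -0.264

Let Y = ln s. Fitting Y = k·t + ln C by least squares:
Over the data: Σt = 17.0000, Σ(t)² = 79.0000, Σln s = -2.4997, Σt·ln s = -15.2157.
Normal system: [[79.0000, 17.0000]; [17.0000, 6]]·[k, ln C]ᵀ = [-15.2157, -2.4997]ᵀ.
Slope k = (n·Σt·ln s − Σt·Σln s)/(n·Σ(t)² − (Σt)²) = (6·-15.2157 − 17.0000·-2.4997)/185.0000 = -0.26378; ln C = (Σln s − k·Σt)/n = 0.33076.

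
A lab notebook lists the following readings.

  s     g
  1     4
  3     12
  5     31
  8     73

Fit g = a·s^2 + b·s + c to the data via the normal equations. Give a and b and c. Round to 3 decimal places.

Setting ∂/∂a … = 0 gives: 4803·a + 665·b + 99·c = 5559;  665·a + 99·b + 17·c = 779;  99·a + 17·b + 4·c = 120.
(Σs^2·s^2 = 4803, Σs^2·s = 665, Σs^2 = 99, Σs·s = 99, Σs = 17, Σ1 = 4, Σs^2·g = 5559, Σs·g = 779, Σg = 120.)
Solving the 3×3 system (Gaussian elimination) gives a = 7105/6556, b = 1053/6556, c = 4089/1639.

a = 1.084, b = 0.161, c = 2.495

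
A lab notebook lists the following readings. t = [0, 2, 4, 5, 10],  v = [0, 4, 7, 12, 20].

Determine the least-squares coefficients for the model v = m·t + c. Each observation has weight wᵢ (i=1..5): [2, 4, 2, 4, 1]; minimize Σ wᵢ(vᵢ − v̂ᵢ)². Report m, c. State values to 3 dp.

The normal system XᵀWX·[m, c]ᵀ = XᵀWv is [[248, 46]; [46, 13]]·[m, c]ᵀ = [528, 98]ᵀ.
Δ = 248·13 − 46² = 1108.
m = (528·13 − 46·98)/1108 = 589/277; c = (248·98 − 46·528)/1108 = 4/277.

m = 2.126, c = 0.014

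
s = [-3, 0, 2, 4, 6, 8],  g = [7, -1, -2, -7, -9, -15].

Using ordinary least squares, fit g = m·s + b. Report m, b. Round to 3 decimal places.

The normal system AᵀA·[m, b]ᵀ = Aᵀg is [[129, 17]; [17, 6]]·[m, b]ᵀ = [-227, -27]ᵀ.
Δ = 129·6 − 17² = 485.
m = ((-227)·6 − 17·(-27))/485 = -903/485; b = (129·(-27) − 17·(-227))/485 = 376/485.

m = -1.862, b = 0.775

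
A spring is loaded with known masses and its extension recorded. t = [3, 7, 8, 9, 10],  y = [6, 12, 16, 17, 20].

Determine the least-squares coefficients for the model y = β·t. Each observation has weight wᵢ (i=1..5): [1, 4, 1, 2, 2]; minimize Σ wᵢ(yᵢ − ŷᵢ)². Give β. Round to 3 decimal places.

Setting ∂/∂β … = 0 gives: 631·β = 1188.
β = 1188/631 = 1.88273.

β = 1.883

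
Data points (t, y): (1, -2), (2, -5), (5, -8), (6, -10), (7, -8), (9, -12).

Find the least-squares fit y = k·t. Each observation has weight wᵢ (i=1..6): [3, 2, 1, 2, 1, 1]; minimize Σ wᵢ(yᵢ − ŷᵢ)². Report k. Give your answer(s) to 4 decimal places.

k = -1.4706

The normal equations are: 238·k = -350.
k = (-350)/238 = -1.47059.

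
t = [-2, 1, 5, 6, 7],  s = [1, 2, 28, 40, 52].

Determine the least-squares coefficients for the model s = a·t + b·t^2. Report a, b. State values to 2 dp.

Entries of XᵀX: Σt·t = 115, Σt·t^2 = 677, Σt^2·t^2 = 4339.
For Xᵀs: Σt·s = 744, Σt^2·s = 4694.
XᵀX·[a, b]ᵀ = Xᵀs becomes [[115, 677]; [677, 4339]]·[a, b]ᵀ = [744, 4694]ᵀ.
Eliminating b: 4339·(row 1) − 677·(row 2) gives 40656·a = 4339·744 − 677·4694 = 50378, so a = 25189/20328.
Then b = (4694 − 677·(25189/20328))/4339 = 18061/20328.

a = 1.24, b = 0.89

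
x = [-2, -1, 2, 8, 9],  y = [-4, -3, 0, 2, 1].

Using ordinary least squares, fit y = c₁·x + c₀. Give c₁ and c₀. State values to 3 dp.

c₁ = 0.475, c₀ = -2.319

The normal equations are: 154·c₁ + 16·c₀ = 36;  16·c₁ + 5·c₀ = -4.
Eliminating c₀: 5·(row 1) − 16·(row 2) gives 514·c₁ = 5·36 − 16·(-4) = 244, so c₁ = 122/257.
Then c₀ = ((-4) − 16·(122/257))/5 = -596/257.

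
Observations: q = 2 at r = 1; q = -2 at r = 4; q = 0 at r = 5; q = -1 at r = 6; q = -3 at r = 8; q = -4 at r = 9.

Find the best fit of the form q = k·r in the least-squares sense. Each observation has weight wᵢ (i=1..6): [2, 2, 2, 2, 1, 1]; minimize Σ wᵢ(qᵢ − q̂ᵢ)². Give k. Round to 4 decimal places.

k = -0.2791

Entries of AᵀWA: Σwᵢ·r·r = 301.
Moment sums: Σwᵢ·r·q = -84.
AᵀWA·[k]ᵀ = AᵀWq becomes [[301]]·[k]ᵀ = [-84]ᵀ.
k = (-84)/301 = -0.27907.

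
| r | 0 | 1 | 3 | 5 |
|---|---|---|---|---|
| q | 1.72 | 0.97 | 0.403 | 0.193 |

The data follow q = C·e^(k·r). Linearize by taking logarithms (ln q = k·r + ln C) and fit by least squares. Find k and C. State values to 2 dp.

Linearized form: ln q = k·r + ln C. From the 4 transformed points,
Σr = 9.0000, Σ(r)² = 35.0000, Σln q = -2.0420, Σr·ln q = -10.9822.
Normal system: [[35.0000, 9.0000]; [9.0000, 4]]·[k, ln C]ᵀ = [-10.9822, -2.0420]ᵀ.
Solving (det = 59.0000): k = -0.43306, ln C = 0.46389, so C = exp(0.46389) = 1.59025.

k = -0.43, C = 1.59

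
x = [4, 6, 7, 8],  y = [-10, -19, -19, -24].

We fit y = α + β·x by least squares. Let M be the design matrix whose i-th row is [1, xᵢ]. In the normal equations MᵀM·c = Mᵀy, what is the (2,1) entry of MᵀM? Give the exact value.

25

Row 2 ↔ basis x, column 1 ↔ basis 1, so (MᵀM)_{2,1} = Σᵢ x = (4)·(1) + (6)·(1) + (7)·(1) + (8)·(1) = 25.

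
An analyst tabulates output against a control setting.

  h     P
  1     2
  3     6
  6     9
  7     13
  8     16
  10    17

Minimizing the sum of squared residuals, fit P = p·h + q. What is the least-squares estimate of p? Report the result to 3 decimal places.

AᵀA·[p, q]ᵀ = AᵀP reads: 259·p + 35·q = 463;  35·p + 6·q = 63.
Eliminating q: 6·(row 1) − 35·(row 2) gives 329·p = 6·463 − 35·63 = 573, so p = 573/329.
Then q = (63 − 35·(573/329))/6 = 16/47.

p = 1.742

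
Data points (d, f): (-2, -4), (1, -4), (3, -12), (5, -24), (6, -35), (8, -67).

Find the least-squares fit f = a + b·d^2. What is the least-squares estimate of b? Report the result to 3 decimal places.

The normal system XᵀX·[a, b]ᵀ = Xᵀf is [[6, 139]; [139, 6115]]·[a, b]ᵀ = [-146, -6276]ᵀ.
Δ = 6·6115 − 139² = 17369.
a = ((-146)·6115 − 139·(-6276))/17369 = -20426/17369; b = (6·(-6276) − 139·(-146))/17369 = -17362/17369.

b = -1.000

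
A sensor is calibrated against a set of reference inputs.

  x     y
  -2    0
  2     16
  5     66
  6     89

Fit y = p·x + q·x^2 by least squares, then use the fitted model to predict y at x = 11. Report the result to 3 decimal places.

Normal-equation sums: Σx·x = 69, Σx·x^2 = 341, Σx^2·x^2 = 1953.
For Mᵀy: Σx·y = 896, Σx^2·y = 4918.
So MᵀM·[p, q]ᵀ = Mᵀy: [[69, 341]; [341, 1953]]·[p, q]ᵀ = [896, 4918]ᵀ.
Eliminating q: 1953·(row 1) − 341·(row 2) gives 18476·p = 1953·896 − 341·4918 = 72850, so p = 1175/298.
Then q = (4918 − 341·(1175/298))/1953 = 16903/9238.
At x = 11: ŷ = (1175/298)·(11) + (16903/9238)·(121) = 1222969/4619.

ŷ = 264.769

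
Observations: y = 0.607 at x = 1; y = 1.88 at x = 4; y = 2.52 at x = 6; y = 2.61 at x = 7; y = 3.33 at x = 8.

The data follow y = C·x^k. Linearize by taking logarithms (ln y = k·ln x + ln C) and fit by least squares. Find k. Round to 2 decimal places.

k = 0.79

Taking logs, ln y = k·ln x + ln C, so regress ln y on ln x.
Σln x = 7.2034, Σ(ln x)² = 13.2429, Σln y = 3.2186, Σln x·ln y = 6.8995.
Equations: 13.2429·k + 7.2034·ln C = 6.8995;  7.2034·k + 5·ln C = 3.2186.
Δ = 13.2429·5 − (7.2034)² = 14.3252; k = (6.8995·5 − 7.2034·3.2186)/14.3252 = 0.78968, ln C = (13.2429·3.2186 − 7.2034·6.8995)/14.3252 = -0.49396.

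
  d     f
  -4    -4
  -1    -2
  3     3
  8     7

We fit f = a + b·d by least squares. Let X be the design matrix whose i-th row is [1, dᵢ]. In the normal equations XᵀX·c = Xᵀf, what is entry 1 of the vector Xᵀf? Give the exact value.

4

Entry 1 ↔ basis 1, so (Xᵀf)_{1} = Σᵢ fᵢ = (1)·(-4) + (1)·(-2) + (1)·(3) + (1)·(7) = 4.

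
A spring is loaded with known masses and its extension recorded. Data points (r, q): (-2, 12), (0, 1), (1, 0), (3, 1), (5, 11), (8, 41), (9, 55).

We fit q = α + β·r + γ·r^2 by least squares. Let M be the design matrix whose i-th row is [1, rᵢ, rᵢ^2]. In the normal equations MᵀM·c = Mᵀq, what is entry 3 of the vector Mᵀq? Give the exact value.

Entry 3 ↔ basis r^2, so (Mᵀq)_{3} = Σᵢ (r^2)·qᵢ = (4)·(12) + (0)·(1) + (1)·(0) + (9)·(1) + (25)·(11) + (64)·(41) + (81)·(55) = 7411.

7411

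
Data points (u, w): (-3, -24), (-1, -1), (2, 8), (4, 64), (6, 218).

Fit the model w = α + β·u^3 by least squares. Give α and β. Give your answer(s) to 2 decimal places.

Compute the Gram sums: Σ1 = 5, Σu^3 = 260, Σu^3·u^3 = 51546.
For Mᵀw: Σw = 265, Σu^3·w = 51897.
det = 5·51546 − 260² = 190130.
α = (265·51546 − 260·51897)/190130 = 16647/19013; β = (5·51897 − 260·265)/190130 = 38117/38026.

α = 0.88, β = 1.00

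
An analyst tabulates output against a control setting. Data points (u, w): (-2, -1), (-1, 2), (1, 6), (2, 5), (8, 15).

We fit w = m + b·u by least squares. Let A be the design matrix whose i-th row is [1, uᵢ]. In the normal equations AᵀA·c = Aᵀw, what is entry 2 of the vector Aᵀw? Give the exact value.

136

Entry 2 ↔ basis u, so (Aᵀw)_{2} = Σᵢ (u)·wᵢ = (-2)·(-1) + (-1)·(2) + (1)·(6) + (2)·(5) + (8)·(15) = 136.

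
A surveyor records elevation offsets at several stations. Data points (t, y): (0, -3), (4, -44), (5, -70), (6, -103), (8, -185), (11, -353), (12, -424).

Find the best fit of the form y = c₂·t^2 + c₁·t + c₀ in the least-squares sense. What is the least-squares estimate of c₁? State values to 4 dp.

c₁ = 1.9122

Sums needed: Σt^2·t^2 = 41650, Σt^2·t = 3976, Σt^2 = 406, Σt·t = 406, Σt = 46, Σ1 = 7.
And Σt^2·y = -121771, Σt·y = -11595, Σy = -1182.
MᵀM·[c₂, c₁, c₀]ᵀ = Mᵀy becomes [[41650, 3976, 406]; [3976, 406, 46]; [406, 46, 7]]·[c₂, c₁, c₀]ᵀ = [-121771, -11595, -1182]ᵀ.
Row-reducing yields c₂ = -598141/194334, c₁ = 53087/27762, c₀ = -40322/13881.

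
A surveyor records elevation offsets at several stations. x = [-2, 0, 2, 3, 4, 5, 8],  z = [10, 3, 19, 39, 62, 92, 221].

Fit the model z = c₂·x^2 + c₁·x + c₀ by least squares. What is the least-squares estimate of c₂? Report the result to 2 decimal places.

The normal equations are: 5090·c₂ + 728·c₁ + 122·c₀ = 17903;  728·c₂ + 122·c₁ + 20·c₀ = 2611;  122·c₂ + 20·c₁ + 7·c₀ = 446.
Row-reducing yields c₂ = 74903/24126, c₁ = 59041/24126, c₀ = 10505/4021.

c₂ = 3.10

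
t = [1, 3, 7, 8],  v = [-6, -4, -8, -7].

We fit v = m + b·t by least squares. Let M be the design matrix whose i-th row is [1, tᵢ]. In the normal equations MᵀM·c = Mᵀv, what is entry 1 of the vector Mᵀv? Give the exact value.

Entry 1 ↔ basis 1, so (Mᵀv)_{1} = Σᵢ vᵢ = (1)·(-6) + (1)·(-4) + (1)·(-8) + (1)·(-7) = -25.

-25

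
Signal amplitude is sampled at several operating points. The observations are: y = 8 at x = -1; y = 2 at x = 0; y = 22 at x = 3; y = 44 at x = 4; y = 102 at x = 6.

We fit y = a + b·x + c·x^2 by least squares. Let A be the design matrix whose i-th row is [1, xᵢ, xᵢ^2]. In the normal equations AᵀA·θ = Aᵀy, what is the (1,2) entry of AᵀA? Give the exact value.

12

Row 1 ↔ basis 1, column 2 ↔ basis x, so (AᵀA)_{1,2} = Σᵢ x = (1)·(-1) + (1)·(0) + (1)·(3) + (1)·(4) + (1)·(6) = 12.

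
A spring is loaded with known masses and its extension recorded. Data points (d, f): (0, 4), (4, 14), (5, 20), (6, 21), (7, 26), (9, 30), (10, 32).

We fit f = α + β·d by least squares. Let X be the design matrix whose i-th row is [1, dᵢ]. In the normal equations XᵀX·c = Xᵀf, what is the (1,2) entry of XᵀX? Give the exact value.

41

Row 1 ↔ basis 1, column 2 ↔ basis d, so (XᵀX)_{1,2} = Σᵢ d = (1)·(0) + (1)·(4) + (1)·(5) + (1)·(6) + (1)·(7) + (1)·(9) + (1)·(10) = 41.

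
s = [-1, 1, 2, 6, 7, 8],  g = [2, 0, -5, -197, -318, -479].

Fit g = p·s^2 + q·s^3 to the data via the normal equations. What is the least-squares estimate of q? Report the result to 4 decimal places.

q = -1.0089

Setting ∂/∂p … = 0 gives: 7811·p + 57383·q = -53348;  57383·p + 426515·q = -396916.
(Σs^2·s^2 = 7811, Σs^2·s^3 = 57383, Σs^3·s^3 = 426515, Σs^2·g = -53348, Σs^3·g = -396916.)
det = 7811·426515 − 57383² = 38699976.
p = ((-53348)·426515 − 57383·(-396916))/38699976 = 2813576/4837497; q = (7811·(-396916) − 57383·(-53348))/38699976 = -4880324/4837497.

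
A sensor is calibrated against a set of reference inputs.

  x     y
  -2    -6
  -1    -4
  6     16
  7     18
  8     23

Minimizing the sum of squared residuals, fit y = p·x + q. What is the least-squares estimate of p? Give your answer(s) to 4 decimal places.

p = 2.8341

Normal-equation sums: Σx·x = 154, Σx = 18, Σ1 = 5.
Moment sums: Σx·y = 422, Σy = 47.
Normal equations: [[154, 18]; [18, 5]]·[p, q]ᵀ = [422, 47]ᵀ.
Eliminating q: 5·(row 1) − 18·(row 2) gives 446·p = 5·422 − 18·47 = 1264, so p = 632/223.
Then q = (47 − 18·(632/223))/5 = -179/223.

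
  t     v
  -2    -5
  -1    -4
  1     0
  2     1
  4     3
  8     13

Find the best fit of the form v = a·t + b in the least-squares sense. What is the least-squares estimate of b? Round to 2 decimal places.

MᵀM·[a, b]ᵀ = Mᵀv reads: 90·a + 12·b = 132;  12·a + 6·b = 8.
(Σt·t = 90, Σt = 12, Σ1 = 6, Σt·v = 132, Σv = 8.)
Eliminating b: 6·(row 1) − 12·(row 2) gives 396·a = 6·132 − 12·8 = 696, so a = 58/33.
Then b = (8 − 12·(58/33))/6 = -24/11.

b = -2.18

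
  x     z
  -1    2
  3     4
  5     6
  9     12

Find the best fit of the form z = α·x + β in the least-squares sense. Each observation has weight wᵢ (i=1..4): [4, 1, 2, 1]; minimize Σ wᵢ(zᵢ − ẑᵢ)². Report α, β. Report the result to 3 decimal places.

Normal-equation sums: Σwᵢ·x·x = 144, Σwᵢ·x = 18, Σwᵢ·1 = 8.
And Σwᵢ·x·z = 172, Σwᵢ·z = 36.
Eliminating β: 8·(row 1) − 18·(row 2) gives 828·α = 8·172 − 18·36 = 728, so α = 182/207.
Then β = (36 − 18·(182/207))/8 = 58/23.

α = 0.879, β = 2.522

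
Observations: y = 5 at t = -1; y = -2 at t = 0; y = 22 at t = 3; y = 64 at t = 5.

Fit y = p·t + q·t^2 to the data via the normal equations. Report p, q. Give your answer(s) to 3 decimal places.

p = -1.485, q = 2.867

AᵀA·[p, q]ᵀ = Aᵀy reads: 35·p + 151·q = 381;  151·p + 707·q = 1803.
(Σt·t = 35, Σt·t^2 = 151, Σt^2·t^2 = 707, Σt·y = 381, Σt^2·y = 1803.)
Δ = 35·707 − 151² = 1944.
p = (381·707 − 151·1803)/1944 = -481/324; q = (35·1803 − 151·381)/1944 = 929/324.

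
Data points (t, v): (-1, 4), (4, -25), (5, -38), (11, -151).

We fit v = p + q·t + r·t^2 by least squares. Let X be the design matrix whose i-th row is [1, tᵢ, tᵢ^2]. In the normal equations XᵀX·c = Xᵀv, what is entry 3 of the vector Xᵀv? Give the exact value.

-19617

Entry 3 ↔ basis t^2, so (Xᵀv)_{3} = Σᵢ (t^2)·vᵢ = (1)·(4) + (16)·(-25) + (25)·(-38) + (121)·(-151) = -19617.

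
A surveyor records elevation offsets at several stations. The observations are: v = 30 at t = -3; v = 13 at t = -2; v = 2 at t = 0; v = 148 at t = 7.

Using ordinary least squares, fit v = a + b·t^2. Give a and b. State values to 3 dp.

a = 2.037, b = 2.981

Entries of XᵀX: Σ1 = 4, Σt^2 = 62, Σt^2·t^2 = 2498.
Moment sums: Σv = 193, Σt^2·v = 7574.
XᵀX·[a, b]ᵀ = Xᵀv becomes [[4, 62]; [62, 2498]]·[a, b]ᵀ = [193, 7574]ᵀ.
Determinant 4·2498 − 62² = 6148.
a = (193·2498 − 62·7574)/6148 = 6263/3074; b = (4·7574 − 62·193)/6148 = 9165/3074.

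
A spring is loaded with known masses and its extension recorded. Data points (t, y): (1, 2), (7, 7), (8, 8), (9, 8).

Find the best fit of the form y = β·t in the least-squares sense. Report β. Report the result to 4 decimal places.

β = 0.9590

The normal system MᵀM·[β]ᵀ = Mᵀy is [[195]]·[β]ᵀ = [187]ᵀ.
Hence β = 187 / 195 ≈ 0.958974.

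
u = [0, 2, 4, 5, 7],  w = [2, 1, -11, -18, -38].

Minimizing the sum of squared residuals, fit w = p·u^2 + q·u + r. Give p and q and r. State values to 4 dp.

Compute the Gram sums: Σu^2·u^2 = 3298, Σu^2·u = 540, Σu^2 = 94, Σu·u = 94, Σu = 18, Σ1 = 5.
And Σu^2·w = -2484, Σu·w = -398, Σw = -64.
Normal equations: [[3298, 540, 94]; [540, 94, 18]; [94, 18, 5]]·[p, q, r]ᵀ = [-2484, -398, -64]ᵀ.
Inverting the 3×3 Gram matrix, [p, q, r]ᵀ = [-4514/5071, 2059/5071, 12542/5071]ᵀ.

p = -0.8902, q = 0.4060, r = 2.4733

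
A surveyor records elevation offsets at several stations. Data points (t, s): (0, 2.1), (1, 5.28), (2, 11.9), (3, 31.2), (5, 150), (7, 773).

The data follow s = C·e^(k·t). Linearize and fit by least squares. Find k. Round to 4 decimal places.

k = 0.8409

Linearized form: ln s = k·t + ln C. From the 6 transformed points,
AᵀA = [[88.0000, 18.0000]; [18.0000, 6]], rhs = [88.5434, 19.9837]ᵀ  (here Σt = 18.0000, Σ(t)² = 88.0000, Σln s = 19.9837, Σt·ln s = 88.5434).
Slope k = (n·Σt·ln s − Σt·Σln s)/(n·Σ(t)² − (Σt)²) = (6·88.5434 − 18.0000·19.9837)/204.0000 = 0.84095; ln C = (Σln s − k·Σt)/n = 0.80778.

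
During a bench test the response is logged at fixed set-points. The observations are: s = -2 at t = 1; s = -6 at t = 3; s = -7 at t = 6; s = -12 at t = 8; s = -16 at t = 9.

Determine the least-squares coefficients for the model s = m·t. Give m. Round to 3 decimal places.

m = -1.581

Compute the Gram sums: Σt·t = 191.
Moment sums: Σt·s = -302.
Hence m = -302 / 191 ≈ -1.58115.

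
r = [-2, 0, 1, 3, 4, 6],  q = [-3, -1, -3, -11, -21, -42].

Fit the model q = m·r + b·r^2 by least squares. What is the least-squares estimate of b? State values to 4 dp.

With design matrix X, XᵀX = [[66, 300]; [300, 1650]] and Xᵀq = [-366, -1962]ᵀ.
Eliminating b: 1650·(row 1) − 300·(row 2) gives 18900·m = 1650·(-366) − 300·(-1962) = -15300, so m = -17/21.
Then b = ((-1962) − 300·(-17/21))/1650 = -547/525.

b = -1.0419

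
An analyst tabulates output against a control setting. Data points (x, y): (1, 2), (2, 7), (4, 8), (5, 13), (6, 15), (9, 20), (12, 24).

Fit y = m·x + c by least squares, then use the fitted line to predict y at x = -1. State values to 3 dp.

Sums needed: Σx·x = 307, Σx = 39, Σ1 = 7.
Moment sums: Σx·y = 671, Σy = 89.
So AᵀA·[m, c]ᵀ = Aᵀy: [[307, 39]; [39, 7]]·[m, c]ᵀ = [671, 89]ᵀ.
Δ = 307·7 − 39² = 628.
m = (671·7 − 39·89)/628 = 613/314; c = (307·89 − 39·671)/628 = 577/314.
At x = -1: ŷ = (613/314)·(-1) + (577/314)·(1) = -18/157.

ŷ = -0.115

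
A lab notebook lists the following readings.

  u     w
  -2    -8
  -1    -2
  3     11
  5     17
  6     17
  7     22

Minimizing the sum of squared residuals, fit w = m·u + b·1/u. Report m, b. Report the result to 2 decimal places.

m = 3.16, b = 0.06

Compute the Gram sums: Σu·u = 124, Σu·1/u = 6, Σ1/u·1/u = 31957/22050.
Moment sums: Σu·w = 392, Σ1/u·w = 1333/70.
MᵀM·[m, b]ᵀ = Mᵀw becomes [[124, 6]; [6, 31957/22050]]·[m, b]ᵀ = [392, 1333/70]ᵀ.
Eliminating b: (31957/22050)·(row 1) − 6·(row 2) gives (1584434/11025)·m = (31957/22050)·392 − 6·(1333/70) = 714841/1575, so m = 5003887/1584434.
Then b = ((1333/70) − 6·(5003887/1584434))/(31957/22050) = 51345/792217.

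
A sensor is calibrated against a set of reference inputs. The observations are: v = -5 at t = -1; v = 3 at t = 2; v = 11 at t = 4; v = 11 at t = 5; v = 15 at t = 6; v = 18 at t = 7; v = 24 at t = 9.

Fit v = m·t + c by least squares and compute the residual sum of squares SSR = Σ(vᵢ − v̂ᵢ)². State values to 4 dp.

The normal equations are: 212·m + 32·c = 542;  32·m + 7·c = 77.
Eliminating c: 7·(row 1) − 32·(row 2) gives 460·m = 7·542 − 32·77 = 1330, so m = 133/46.
Then c = (77 − 32·(133/46))/7 = -51/23.
Residuals: 5/46, -13/23, 38/23, -57/46, -3/23, -1/46, 9/46; SSR = 107/23.

SSR = 4.6522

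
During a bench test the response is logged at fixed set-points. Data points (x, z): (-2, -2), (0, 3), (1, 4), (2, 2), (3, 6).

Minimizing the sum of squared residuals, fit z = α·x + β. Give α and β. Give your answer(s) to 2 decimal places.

Compute the Gram sums: Σx·x = 18, Σx = 4, Σ1 = 5.
For Aᵀz: Σx·z = 30, Σz = 13.
AᵀA·[α, β]ᵀ = Aᵀz becomes [[18, 4]; [4, 5]]·[α, β]ᵀ = [30, 13]ᵀ.
Eliminating β: 5·(row 1) − 4·(row 2) gives 74·α = 5·30 − 4·13 = 98, so α = 49/37.
Then β = (13 − 4·(49/37))/5 = 57/37.

α = 1.32, β = 1.54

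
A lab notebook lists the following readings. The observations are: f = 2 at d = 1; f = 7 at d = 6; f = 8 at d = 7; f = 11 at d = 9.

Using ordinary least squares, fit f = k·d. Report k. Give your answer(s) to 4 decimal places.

The normal equations are: 167·k = 199.
(Σd·d = 167, Σd·f = 199.)
Hence k = 199 / 167 ≈ 1.19162.

k = 1.1916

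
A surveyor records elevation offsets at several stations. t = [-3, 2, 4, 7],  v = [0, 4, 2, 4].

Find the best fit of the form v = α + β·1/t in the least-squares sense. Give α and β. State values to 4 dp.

α = 1.8603, β = 4.5731

MᵀM·[α, β]ᵀ = Mᵀv reads: 4·α + (47/84)·β = 10;  (47/84)·α + (3133/7056)·β = 43/14.
(Σ1 = 4, Σ1/t = 47/84, Σ1/t·1/t = 3133/7056, Σv = 10, Σ1/t·v = 43/14.)
Eliminating β: (3133/7056)·(row 1) − (47/84)·(row 2) gives (1147/784)·α = (3133/7056)·10 − (47/84)·(43/14) = 4801/1764, so α = 19204/10323.
Then β = ((43/14) − (47/84)·(19204/10323))/(3133/7056) = 15736/3441.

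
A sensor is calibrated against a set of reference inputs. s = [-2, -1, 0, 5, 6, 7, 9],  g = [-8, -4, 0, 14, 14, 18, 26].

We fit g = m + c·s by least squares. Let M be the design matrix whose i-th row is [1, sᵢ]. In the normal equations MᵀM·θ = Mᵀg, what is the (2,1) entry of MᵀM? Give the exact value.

24

Row 2 ↔ basis s, column 1 ↔ basis 1, so (MᵀM)_{2,1} = Σᵢ s = (-2)·(1) + (-1)·(1) + (0)·(1) + (5)·(1) + (6)·(1) + (7)·(1) + (9)·(1) = 24.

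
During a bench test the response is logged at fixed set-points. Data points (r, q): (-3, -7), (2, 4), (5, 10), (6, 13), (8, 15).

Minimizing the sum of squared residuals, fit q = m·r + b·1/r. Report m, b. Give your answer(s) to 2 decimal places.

From the data, Σr·r = 138, Σr·1/r = 5, Σ1/r·1/r = 6401/14400.
For Aᵀq: Σr·q = 277, Σ1/r·q = 83/8.
Eliminating b: (6401/14400)·(row 1) − 5·(row 2) gives (87223/2400)·m = (6401/14400)·277 − 5·(83/8) = 1026077/14400, so m = 1026077/523338.
Then b = ((83/8) − 5·(1026077/523338))/(6401/14400) = 112200/87223.

m = 1.96, b = 1.29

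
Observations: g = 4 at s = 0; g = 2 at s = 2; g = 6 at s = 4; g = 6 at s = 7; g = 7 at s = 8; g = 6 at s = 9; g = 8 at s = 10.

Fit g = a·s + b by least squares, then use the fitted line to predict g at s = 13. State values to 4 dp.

ĝ = 8.7391

The normal system XᵀX·[a, b]ᵀ = Xᵀg is [[314, 40]; [40, 7]]·[a, b]ᵀ = [260, 39]ᵀ.
det = 314·7 − 40² = 598.
a = (260·7 − 40·39)/598 = 10/23; b = (314·39 − 40·260)/598 = 71/23.
At s = 13: ĝ = (10/23)·(13) + (71/23)·(1) = 201/23.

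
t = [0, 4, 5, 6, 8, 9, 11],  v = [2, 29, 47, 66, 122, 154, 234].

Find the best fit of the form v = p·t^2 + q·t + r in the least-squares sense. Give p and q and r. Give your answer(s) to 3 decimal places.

MᵀM·[p, q, r]ᵀ = Mᵀv reads: 27475·p + 2977·q + 343·r = 52611;  2977·p + 343·q + 43·r = 5683;  343·p + 43·q + 7·r = 654.
Inverting the 3×3 Gram matrix, [p, q, r]ᵀ = [28775/14058, -20539/14058, 1346/639]ᵀ.

p = 2.047, q = -1.461, r = 2.106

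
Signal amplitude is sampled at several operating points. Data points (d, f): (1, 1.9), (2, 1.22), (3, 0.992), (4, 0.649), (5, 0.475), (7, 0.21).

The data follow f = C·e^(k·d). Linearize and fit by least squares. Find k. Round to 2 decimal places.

k = -0.36

Linearized form: ln f = k·d + ln C. From the 6 transformed points,
Σd = 22.0000, Σ(d)² = 104.0000, Σln f = -1.9047, Σd·ln f = -15.3606.
Equations: 104.0000·k + 22.0000·ln C = -15.3606;  22.0000·k + 6·ln C = -1.9047.
Δ = 104.0000·6 − (22.0000)² = 140.0000; k = (-15.3606·6 − 22.0000·-1.9047)/140.0000 = -0.35899, ln C = (104.0000·-1.9047 − 22.0000·-15.3606)/140.0000 = 0.99886.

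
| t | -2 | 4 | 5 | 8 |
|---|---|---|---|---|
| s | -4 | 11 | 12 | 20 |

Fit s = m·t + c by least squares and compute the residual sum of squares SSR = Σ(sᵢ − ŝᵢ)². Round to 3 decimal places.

Sums needed: Σt·t = 109, Σt = 15, Σ1 = 4.
Moment sums: Σt·s = 272, Σs = 39.
Normal equations: [[109, 15]; [15, 4]]·[m, c]ᵀ = [272, 39]ᵀ.
Eliminating c: 4·(row 1) − 15·(row 2) gives 211·m = 4·272 − 15·39 = 503, so m = 503/211.
Then c = (39 − 15·(503/211))/4 = 171/211.
Residuals: -9/211, 138/211, -154/211, 25/211; SSR = 206/211.

SSR = 0.976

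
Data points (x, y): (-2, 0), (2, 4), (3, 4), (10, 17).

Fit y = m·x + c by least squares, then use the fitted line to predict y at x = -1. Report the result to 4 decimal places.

With design matrix M, MᵀM = [[117, 13]; [13, 4]] and Mᵀy = [190, 25]ᵀ.
Determinant 117·4 − 13² = 299.
m = (190·4 − 13·25)/299 = 435/299; c = (117·25 − 13·190)/299 = 35/23.
At x = -1: ŷ = (435/299)·(-1) + (35/23)·(1) = 20/299.

ŷ = 0.0669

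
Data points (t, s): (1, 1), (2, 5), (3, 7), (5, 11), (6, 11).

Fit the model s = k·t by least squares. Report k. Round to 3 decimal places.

k = 2.040

With design matrix A, AᵀA = [[75]] and Aᵀs = [153]ᵀ.
k = 153/75 = 2.04.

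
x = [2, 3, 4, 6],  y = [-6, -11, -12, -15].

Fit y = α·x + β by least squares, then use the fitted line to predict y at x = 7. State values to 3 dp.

ŷ = -17.686

Sums needed: Σx·x = 65, Σx = 15, Σ1 = 4.
Right-hand side: Σx·y = -183, Σy = -44.
So AᵀA·[α, β]ᵀ = Aᵀy: [[65, 15]; [15, 4]]·[α, β]ᵀ = [-183, -44]ᵀ.
det = 65·4 − 15² = 35.
α = ((-183)·4 − 15·(-44))/35 = -72/35; β = (65·(-44) − 15·(-183))/35 = -23/7.
At x = 7: ŷ = (-72/35)·(7) + (-23/7)·(1) = -619/35.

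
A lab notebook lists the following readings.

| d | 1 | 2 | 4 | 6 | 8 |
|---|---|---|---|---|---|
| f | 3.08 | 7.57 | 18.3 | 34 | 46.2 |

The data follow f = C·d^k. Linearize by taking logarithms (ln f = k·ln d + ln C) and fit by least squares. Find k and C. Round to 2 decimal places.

k = 1.32, C = 3.06

Taking logs, ln f = k·ln d + ln C, so regress ln f on ln d.
Σln d = 5.9506, Σ(ln d)² = 9.9367, Σln f = 13.4154, Σln d·ln f = 19.7217.
Normal system: [[9.9367, 5.9506]; [5.9506, 5]]·[k, ln C]ᵀ = [19.7217, 13.4154]ᵀ.
Δ = 9.9367·5 − (5.9506)² = 14.2736; k = (19.7217·5 − 5.9506·13.4154)/14.2736 = 1.31562, ln C = (9.9367·13.4154 − 5.9506·19.7217)/14.2736 = 1.11731, so C = exp(1.11731) = 3.05663.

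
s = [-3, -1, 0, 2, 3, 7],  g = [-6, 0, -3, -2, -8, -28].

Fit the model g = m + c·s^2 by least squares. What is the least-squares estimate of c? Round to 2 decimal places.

c = -0.55

Setting ∂/∂m … = 0 gives: 6·m + 72·c = -47;  72·m + 2580·c = -1506.
Eliminating c: 2580·(row 1) − 72·(row 2) gives 10296·m = 2580·(-47) − 72·(-1506) = -12828, so m = -1069/858.
Then c = ((-1506) − 72·(-1069/858))/2580 = -157/286.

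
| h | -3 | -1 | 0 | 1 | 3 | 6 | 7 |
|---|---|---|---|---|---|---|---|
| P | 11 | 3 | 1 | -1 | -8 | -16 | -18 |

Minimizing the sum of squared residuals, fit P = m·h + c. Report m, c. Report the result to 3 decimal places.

AᵀA·[m, c]ᵀ = AᵀP reads: 105·m + 13·c = -283;  13·m + 7·c = -28.
det = 105·7 − 13² = 566.
m = ((-283)·7 − 13·(-28))/566 = -1617/566; c = (105·(-28) − 13·(-283))/566 = 739/566.

m = -2.857, c = 1.306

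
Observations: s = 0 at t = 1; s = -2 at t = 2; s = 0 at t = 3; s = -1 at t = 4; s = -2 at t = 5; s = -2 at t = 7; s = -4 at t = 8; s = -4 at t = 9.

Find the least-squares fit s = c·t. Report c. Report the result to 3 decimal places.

Setting ∂/∂c … = 0 gives: 249·c = -100.
Hence c = -100 / 249 ≈ -0.401606.

c = -0.402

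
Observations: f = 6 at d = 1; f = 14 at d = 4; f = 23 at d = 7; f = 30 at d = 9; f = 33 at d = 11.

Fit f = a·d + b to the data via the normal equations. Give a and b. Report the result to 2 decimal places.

XᵀX·[a, b]ᵀ = Xᵀf reads: 268·a + 32·b = 856;  32·a + 5·b = 106.
det = 268·5 − 32² = 316.
a = (856·5 − 32·106)/316 = 222/79; b = (268·106 − 32·856)/316 = 254/79.

a = 2.81, b = 3.22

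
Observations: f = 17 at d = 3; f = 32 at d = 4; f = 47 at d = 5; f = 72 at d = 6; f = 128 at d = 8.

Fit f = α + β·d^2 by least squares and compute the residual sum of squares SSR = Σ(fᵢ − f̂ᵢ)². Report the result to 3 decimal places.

Entries of XᵀX: Σ1 = 5, Σd^2 = 150, Σd^2·d^2 = 6354.
Moment sums: Σf = 296, Σd^2·f = 12624.
Determinant 5·6354 − 150² = 9270.
α = (296·6354 − 150·12624)/9270 = -712/515; β = (5·12624 − 150·296)/9270 = 208/103.
Residuals: 107/515, 552/515, -1083/515, 352/515, 72/515; SSR = 3142/515.

SSR = 6.101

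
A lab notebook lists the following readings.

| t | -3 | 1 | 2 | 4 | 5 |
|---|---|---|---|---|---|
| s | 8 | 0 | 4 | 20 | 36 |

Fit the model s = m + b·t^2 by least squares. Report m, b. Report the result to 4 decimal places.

Setting ∂/∂m … = 0 gives: 5·m + 55·b = 68;  55·m + 979·b = 1308.
Eliminating b: 979·(row 1) − 55·(row 2) gives 1870·m = 979·68 − 55·1308 = -5368, so m = -244/85.
Then b = (1308 − 55·(-244/85))/979 = 280/187.

m = -2.8706, b = 1.4973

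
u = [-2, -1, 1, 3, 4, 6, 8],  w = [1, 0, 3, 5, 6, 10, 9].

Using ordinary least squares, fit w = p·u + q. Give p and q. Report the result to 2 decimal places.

Compute the Gram sums: Σu·u = 131, Σu = 19, Σ1 = 7.
Right-hand side: Σu·w = 172, Σw = 34.
Normal equations: [[131, 19]; [19, 7]]·[p, q]ᵀ = [172, 34]ᵀ.
det = 131·7 − 19² = 556.
p = (172·7 − 19·34)/556 = 279/278; q = (131·34 − 19·172)/556 = 593/278.

p = 1.00, q = 2.13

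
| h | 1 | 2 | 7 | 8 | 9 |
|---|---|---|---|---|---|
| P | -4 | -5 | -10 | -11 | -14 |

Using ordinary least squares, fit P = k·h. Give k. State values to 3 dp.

k = -1.497

From the data, Σh·h = 199.
For XᵀP: Σh·P = -298.
k = (-298)/199 = -1.49749.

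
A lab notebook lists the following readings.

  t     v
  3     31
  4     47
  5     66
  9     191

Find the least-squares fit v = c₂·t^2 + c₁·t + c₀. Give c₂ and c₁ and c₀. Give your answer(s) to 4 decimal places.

c₂ = 2.2688, c₁ = -0.5981, c₀ = 12.5854

Entries of AᵀA: Σt^2·t^2 = 7523, Σt^2·t = 945, Σt^2 = 131, Σt·t = 131, Σt = 21, Σ1 = 4.
And Σt^2·v = 18152, Σt·v = 2330, Σv = 335.
So AᵀA·[c₂, c₁, c₀]ᵀ = Aᵀv: [[7523, 945, 131]; [945, 131, 21]; [131, 21, 4]]·[c₂, c₁, c₀]ᵀ = [18152, 2330, 335]ᵀ.
Solving the 3×3 system (Gaussian elimination) gives c₂ = 4093/1804, c₁ = -1079/1804, c₀ = 516/41.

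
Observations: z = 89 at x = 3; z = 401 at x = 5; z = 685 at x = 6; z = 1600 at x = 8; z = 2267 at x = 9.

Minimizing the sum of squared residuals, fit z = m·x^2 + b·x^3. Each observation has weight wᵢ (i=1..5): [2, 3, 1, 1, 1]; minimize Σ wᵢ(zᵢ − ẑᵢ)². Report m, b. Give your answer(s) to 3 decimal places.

Sums needed: Σwᵢ·x^2·x^2 = 13990, Σwᵢ·x^2·x^3 = 109454, Σwᵢ·x^3·x^3 = 888574.
And Σwᵢ·x^2·z = 342364, Σwᵢ·x^3·z = 2774984.
AᵀWA·[m, b]ᵀ = AᵀWz becomes [[13990, 109454]; [109454, 888574]]·[m, b]ᵀ = [342364, 2774984]ᵀ.
Eliminating b: 888574·(row 1) − 109454·(row 2) gives 450972144·m = 888574·342364 − 109454·2774984 = 482650200, so m = 6703475/6263502.
Then b = (2774984 − 109454·(6703475/6263502))/888574 = 18734957/6263502.

m = 1.070, b = 2.991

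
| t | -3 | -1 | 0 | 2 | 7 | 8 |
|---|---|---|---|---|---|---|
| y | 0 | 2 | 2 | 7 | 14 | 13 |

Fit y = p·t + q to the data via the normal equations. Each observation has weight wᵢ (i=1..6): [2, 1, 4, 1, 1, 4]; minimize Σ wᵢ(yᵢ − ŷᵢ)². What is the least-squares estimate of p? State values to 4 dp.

p = 1.2921

AᵀWA·[p, q]ᵀ = AᵀWy reads: 328·p + 34·q = 526;  34·p + 13·q = 83.
Eliminating q: 13·(row 1) − 34·(row 2) gives 3108·p = 13·526 − 34·83 = 4016, so p = 1004/777.
Then q = (83 − 34·(1004/777))/13 = 2335/777.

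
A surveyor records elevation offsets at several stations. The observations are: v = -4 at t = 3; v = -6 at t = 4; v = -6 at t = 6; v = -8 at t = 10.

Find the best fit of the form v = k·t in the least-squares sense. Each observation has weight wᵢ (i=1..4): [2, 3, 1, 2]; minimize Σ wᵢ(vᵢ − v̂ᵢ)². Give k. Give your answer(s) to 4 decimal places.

Sums needed: Σwᵢ·t·t = 302.
Moment sums: Σwᵢ·t·v = -292.
So XᵀWX·[k]ᵀ = XᵀWv: [[302]]·[k]ᵀ = [-292]ᵀ.
k = (-292)/302 = -0.966887.

k = -0.9669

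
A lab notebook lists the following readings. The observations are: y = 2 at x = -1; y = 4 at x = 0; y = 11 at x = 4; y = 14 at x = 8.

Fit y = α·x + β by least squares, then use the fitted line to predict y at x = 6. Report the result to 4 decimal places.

With design matrix M, MᵀM = [[81, 11]; [11, 4]] and Mᵀy = [154, 31]ᵀ.
Determinant 81·4 − 11² = 203.
α = (154·4 − 11·31)/203 = 275/203; β = (81·31 − 11·154)/203 = 817/203.
At x = 6: ŷ = (275/203)·(6) + (817/203)·(1) = 2467/203.

ŷ = 12.1527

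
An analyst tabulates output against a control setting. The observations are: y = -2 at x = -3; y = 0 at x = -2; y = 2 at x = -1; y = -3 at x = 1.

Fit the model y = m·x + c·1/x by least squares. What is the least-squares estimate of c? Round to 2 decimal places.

AᵀA·[m, c]ᵀ = Aᵀy reads: 15·m + 4·c = 1;  4·m + (85/36)·c = -13/3.
(Σx·x = 15, Σx·1/x = 4, Σ1/x·1/x = 85/36, Σx·y = 1, Σ1/x·y = -13/3.)
Determinant 15·(85/36) − 4² = 233/12.
m = (1·(85/36) − 4·(-13/3))/(233/12) = 709/699; c = (15·(-13/3) − 4·1)/(233/12) = -828/233.

c = -3.55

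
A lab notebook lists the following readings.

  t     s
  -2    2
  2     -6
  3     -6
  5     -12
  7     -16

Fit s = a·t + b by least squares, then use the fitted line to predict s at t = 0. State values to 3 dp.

ŝ = -1.600

The normal equations are: 91·a + 15·b = -206;  15·a + 5·b = -38.
Δ = 91·5 − 15² = 230.
a = ((-206)·5 − 15·(-38))/230 = -2; b = (91·(-38) − 15·(-206))/230 = -8/5.
At t = 0: ŝ = (-2)·(0) + (-8/5)·(1) = -8/5.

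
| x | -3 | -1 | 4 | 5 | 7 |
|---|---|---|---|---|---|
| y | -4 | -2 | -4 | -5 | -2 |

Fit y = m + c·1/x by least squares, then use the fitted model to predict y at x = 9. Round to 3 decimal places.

ŷ = -3.739

Entries of AᵀA: Σ1 = 5, Σ1/x = -311/420, Σ1/x·1/x = 217681/176400.
And Σy = -17, Σ1/x·y = 22/21.
AᵀA·[m, c]ᵀ = Aᵀy becomes [[5, -311/420]; [-311/420, 217681/176400]]·[m, c]ᵀ = [-17, 22/21]ᵀ.
Determinant 5·(217681/176400) − (-311/420)² = 247921/44100.
m = ((-17)·(217681/176400) − (-311/420)·(22/21))/(247921/44100) = -3563737/991684; c = (5·(22/21) − (-311/420)·(-17))/(247921/44100) = -324135/247921.
At x = 9: ŷ = (-3563737/991684)·(1) + (-324135/247921)·(1/9) = -3707797/991684.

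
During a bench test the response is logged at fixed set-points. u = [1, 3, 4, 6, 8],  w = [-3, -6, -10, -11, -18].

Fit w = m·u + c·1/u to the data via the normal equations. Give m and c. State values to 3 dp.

m = -2.118, c = -0.814

Entries of AᵀA: Σu·u = 126, Σu·1/u = 5, Σ1/u·1/u = 701/576.
Moment sums: Σu·w = -271, Σ1/u·w = -139/12.
det = 126·(701/576) − 5² = 4107/32.
m = ((-271)·(701/576) − 5·(-139/12))/(4107/32) = -156611/73926; c = (126·(-139/12) − 5·(-271))/(4107/32) = -3344/4107.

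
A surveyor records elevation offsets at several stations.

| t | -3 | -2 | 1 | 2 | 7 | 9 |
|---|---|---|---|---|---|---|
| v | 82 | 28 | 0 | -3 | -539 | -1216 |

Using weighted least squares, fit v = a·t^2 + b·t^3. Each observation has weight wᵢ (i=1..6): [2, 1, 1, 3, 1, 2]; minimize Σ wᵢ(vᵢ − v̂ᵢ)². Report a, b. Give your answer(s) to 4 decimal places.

Entries of XᵀWX: Σwᵢ·t^2·t^2 = 15750, Σwᵢ·t^2·t^3 = 134484, Σwᵢ·t^3·t^3 = 1182246.
For XᵀWv: Σwᵢ·t^2·v = -221851, Σwᵢ·t^3·v = -1962529.
Normal equations: [[15750, 134484]; [134484, 1182246]]·[a, b]ᵀ = [-221851, -1962529]ᵀ.
det = 15750·1182246 − 134484² = 534428244.
a = ((-221851)·1182246 − 134484·(-1962529))/534428244 = 13065815/4241494; b = (15750·(-1962529) − 134484·(-221851))/534428244 = -25581473/12724482.

a = 3.0805, b = -2.0104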